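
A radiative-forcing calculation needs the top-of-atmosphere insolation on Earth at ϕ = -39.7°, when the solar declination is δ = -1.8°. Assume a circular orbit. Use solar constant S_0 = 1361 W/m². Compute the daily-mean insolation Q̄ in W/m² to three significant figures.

Q̄ ≈ 347 W/m²

cos h₀ = −tan(-39.7°) tan(-1.800°) = -0.0261, h₀ = 1.5969 rad.
Bracket: h₀ sin ϕ sin δ + cos ϕ cos δ sin h₀ = 1.5969×-0.63877×-0.03141 + 0.76940×0.99951×0.99966 = 0.032040 + 0.768762 = 0.800802.
Q̄ = (S_0/π) × [bracket] = (1361/π) × 0.800802 = 346.9 W/m².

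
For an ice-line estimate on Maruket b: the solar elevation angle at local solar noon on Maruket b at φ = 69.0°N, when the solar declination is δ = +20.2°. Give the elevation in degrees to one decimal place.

41.2°

At local noon the hour angle is zero, so the zenith angle equals |φ − δ| = |+69.0° − (+20.200°)| = 48.800°.
Elevation = 90° − 48.800° = 41.2°.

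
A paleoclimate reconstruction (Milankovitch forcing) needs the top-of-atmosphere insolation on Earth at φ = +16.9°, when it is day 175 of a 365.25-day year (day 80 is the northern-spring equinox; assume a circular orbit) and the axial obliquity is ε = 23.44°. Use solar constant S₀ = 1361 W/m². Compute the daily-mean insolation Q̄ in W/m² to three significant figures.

Q̄ ≈ 462 W/m²

Solar longitude: λ_s = 360° × (175 − 80)/365.25 = 93.634°.
sin δ = sin 23.44° × sin 93.634° = 0.39699, so δ = +23.390°.
cos H₀ = −tan(+16.9°) tan(+23.390°) = -0.1314, H₀ = 1.7026 rad.
Bracket: H₀ sin φ sin δ + cos φ cos δ sin H₀ = 1.7026×0.29070×0.39699 + 0.95681×0.91782×0.99133 = 0.196489 + 0.870566 = 1.067055.
Q̄ = (S₀/π) × [bracket] = (1361/π) × 1.067055 = 462.3 W/m².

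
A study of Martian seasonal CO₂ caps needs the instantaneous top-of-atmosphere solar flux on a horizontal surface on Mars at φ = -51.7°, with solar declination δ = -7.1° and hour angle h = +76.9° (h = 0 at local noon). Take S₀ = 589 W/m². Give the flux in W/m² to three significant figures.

cos θ_z = sin φ sin δ + cos φ cos δ cos h = 0.097000 + 0.139397 = 0.236397.
Flux = S₀ · cos θ_z = 589 × 0.236397 = 139.2 W/m².

139 W/m²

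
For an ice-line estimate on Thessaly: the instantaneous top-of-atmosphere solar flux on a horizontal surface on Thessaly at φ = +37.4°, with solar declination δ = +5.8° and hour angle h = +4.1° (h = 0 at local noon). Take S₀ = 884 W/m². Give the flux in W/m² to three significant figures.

751 W/m²

cos θ_z = sin φ sin δ + cos φ cos δ cos h = 0.061379 + 0.788325 = 0.849704.
Flux = S₀ · cos θ_z = 884 × 0.849704 = 751.1 W/m².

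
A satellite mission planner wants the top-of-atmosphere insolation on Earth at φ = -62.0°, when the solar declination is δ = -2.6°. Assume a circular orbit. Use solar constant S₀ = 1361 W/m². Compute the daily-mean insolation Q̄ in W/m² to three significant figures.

Q̄ ≈ 231 W/m²

cos H₀ = −tan(-62.0°) tan(-2.600°) = -0.0854, H₀ = 1.6563 rad.
Bracket: H₀ sin φ sin δ + cos φ cos δ sin H₀ = 1.6563×-0.88295×-0.04536 + 0.46947×0.99897×0.99635 = 0.066336 + 0.467275 = 0.533611.
Q̄ = (S₀/π) × [bracket] = (1361/π) × 0.533611 = 231.2 W/m².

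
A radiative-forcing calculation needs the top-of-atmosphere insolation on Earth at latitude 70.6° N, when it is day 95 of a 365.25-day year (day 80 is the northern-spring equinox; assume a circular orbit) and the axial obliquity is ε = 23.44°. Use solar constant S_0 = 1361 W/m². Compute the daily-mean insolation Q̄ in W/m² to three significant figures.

Solar longitude: L_s = 360° × (95 − 80)/365.25 = 14.784°.
sin δ = sin 23.44° × sin 14.784° = 0.10151, so δ = +5.826°.
cos h₀ = −tan(+70.6°) tan(+5.826°) = -0.2897, h₀ = 1.8648 rad.
Bracket: h₀ sin ϕ sin δ + cos ϕ cos δ sin h₀ = 1.8648×0.94322×0.10151 + 0.33216×0.99483×0.95710 = 0.178548 + 0.316267 = 0.494815.
Q̄ = (S_0/π) × [bracket] = (1361/π) × 0.494815 = 214.4 W/m².

Q̄ ≈ 214 W/m²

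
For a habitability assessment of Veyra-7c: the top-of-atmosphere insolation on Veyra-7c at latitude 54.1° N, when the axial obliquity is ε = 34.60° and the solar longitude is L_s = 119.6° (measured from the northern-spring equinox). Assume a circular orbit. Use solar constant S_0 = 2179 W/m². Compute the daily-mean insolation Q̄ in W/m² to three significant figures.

Solar declination: sin δ = sin ε · sin L_s = sin 34.60° × sin 119.6° = 0.49374, so δ = +29.587°.
cos h₀ = −tan(+54.1°) tan(+29.587°) = -0.7843, h₀ = 2.4724 rad.
Bracket: h₀ sin ϕ sin δ + cos ϕ cos δ sin h₀ = 2.4724×0.81004×0.49374 + 0.58637×0.86961×0.62033 = 0.988834 + 0.316314 = 1.305148.
Q̄ = (S_0/π) × [bracket] = (2179/π) × 1.305148 = 905.2 W/m².

Q̄ ≈ 905 W/m²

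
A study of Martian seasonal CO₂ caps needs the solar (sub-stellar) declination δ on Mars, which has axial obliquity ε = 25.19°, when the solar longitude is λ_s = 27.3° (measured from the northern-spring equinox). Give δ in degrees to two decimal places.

δ = +11.26°

sin δ = sin ε · sin λ_s = sin 25.19° × sin 27.3° = 0.195211.
δ = arcsin(0.195211) = +11.26°.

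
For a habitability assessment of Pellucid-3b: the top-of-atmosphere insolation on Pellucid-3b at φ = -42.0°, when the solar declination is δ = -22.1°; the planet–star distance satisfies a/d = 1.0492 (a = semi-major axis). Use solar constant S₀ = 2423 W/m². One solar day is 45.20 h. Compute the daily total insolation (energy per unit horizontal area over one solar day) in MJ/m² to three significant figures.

156 MJ/m²

cos H₀ = −tan(-42.0°) tan(-22.100°) = -0.3656, H₀ = 1.9451 rad.
Bracket: H₀ sin φ sin δ + cos φ cos δ sin H₀ = 1.9451×-0.66913×-0.37622 + 0.74314×0.92653×0.93077 = 0.489660 + 0.640874 = 1.130534.
Inverse-square distance factor (a/d)² = 1.0492² = 1.100821.
Q̄ = (S₀/π) × 1.100821 × [bracket] = (2423/π) × 1.100821 × 1.130534 = 959.85 W/m².
Daily total = Q̄ × 45.20 h × 3600 s/h = 959.85 × 45.20 × 3600 / 10⁶ = 156.2 MJ/m².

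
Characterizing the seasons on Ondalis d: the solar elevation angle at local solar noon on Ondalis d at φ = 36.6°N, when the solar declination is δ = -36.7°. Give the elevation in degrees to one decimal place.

At local noon the hour angle is zero, so the zenith angle equals |φ − δ| = |+36.6° − (-36.700°)| = 73.300°.
Elevation = 90° − 73.300° = 16.7°.

16.7°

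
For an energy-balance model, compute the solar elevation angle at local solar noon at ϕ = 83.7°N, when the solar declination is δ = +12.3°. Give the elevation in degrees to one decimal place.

At local noon the hour angle is zero, so the zenith angle equals |ϕ − δ| = |+83.7° − (+12.300°)| = 71.400°.
Elevation = 90° − 71.400° = 18.6°.

18.6°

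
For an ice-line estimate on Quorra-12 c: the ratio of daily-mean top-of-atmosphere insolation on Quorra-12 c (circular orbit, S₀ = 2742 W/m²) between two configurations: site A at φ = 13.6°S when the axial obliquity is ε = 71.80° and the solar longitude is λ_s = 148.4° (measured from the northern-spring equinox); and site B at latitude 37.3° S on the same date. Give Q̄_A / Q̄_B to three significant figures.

Q̄_A / Q̄_B ≈ 2.36

— Configuration A (φ=-13.6°):
Solar declination: sin δ = sin ε · sin λ_s = sin 71.80° × sin 148.4° = 0.49777, so δ = +29.853°.
cos H₀ = −tan(-13.6°) tan(+29.853°) = 0.1388, H₀ = 1.4315 rad.
Bracket: H₀ sin φ sin δ + cos φ cos δ sin H₀ = 1.4315×-0.23514×0.49777 + 0.97196×0.86731×0.99031 = -0.167551 + 0.834822 = 0.667271.
Q̄ = (S₀/π) × [bracket] = (2742/π) × 0.667271 = 582.40 W/m².
— Configuration B (φ=-37.3°):
cos H₀ = −tan(-37.3°) tan(+29.853°) = 0.4372, H₀ = 1.1183 rad.
Bracket: H₀ sin φ sin δ + cos φ cos δ sin H₀ = 1.1183×-0.60599×0.49777 + 0.79547×0.86731×0.89936 = -0.337328 + 0.620486 = 0.283158.
Q̄ = (S₀/π) × [bracket] = (2742/π) × 0.283158 = 247.14 W/m².
Ratio Q̄_A / Q̄_B = 582.40 / 247.14 = 2.357.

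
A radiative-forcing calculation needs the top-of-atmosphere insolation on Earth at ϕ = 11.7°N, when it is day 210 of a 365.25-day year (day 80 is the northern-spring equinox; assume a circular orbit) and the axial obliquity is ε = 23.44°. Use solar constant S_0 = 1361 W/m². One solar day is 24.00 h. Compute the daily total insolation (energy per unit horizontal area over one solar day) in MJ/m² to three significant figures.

38.6 MJ/m²

Solar longitude: L_s = 360° × (210 − 80)/365.25 = 128.131°.
sin δ = sin 23.44° × sin 128.131° = 0.31290, so δ = +18.234°.
cos h₀ = −tan(+11.7°) tan(+18.234°) = -0.0682, h₀ = 1.6391 rad.
Bracket: h₀ sin ϕ sin δ + cos ϕ cos δ sin h₀ = 1.6391×0.20279×0.31290 + 0.97922×0.94979×0.99767 = 0.104006 + 0.927886 = 1.031892.
Q̄ = (S_0/π) × [bracket] = (1361/π) × 1.031892 = 447.04 W/m².
Daily total = Q̄ × 24.00 h × 3600 s/h = 447.04 × 24.00 × 3600 / 10⁶ = 38.62 MJ/m².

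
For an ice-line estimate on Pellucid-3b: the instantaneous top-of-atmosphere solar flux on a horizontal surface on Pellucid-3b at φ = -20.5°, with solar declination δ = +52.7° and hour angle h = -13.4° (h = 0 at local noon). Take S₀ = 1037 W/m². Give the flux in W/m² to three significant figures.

284 W/m²

cos θ_z = sin φ sin δ + cos φ cos δ cos h = -0.278581 + 0.552160 = 0.273579.
Flux = S₀ · cos θ_z = 1037 × 0.273579 = 283.7 W/m².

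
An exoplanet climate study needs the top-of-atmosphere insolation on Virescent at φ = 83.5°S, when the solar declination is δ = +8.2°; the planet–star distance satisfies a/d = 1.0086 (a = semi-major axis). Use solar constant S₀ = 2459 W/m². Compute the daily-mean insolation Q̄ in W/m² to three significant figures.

cos H₀ = −tan(-83.5°) tan(+8.200°) = 1.2648 ≥ 1 ⇒ polar night, H₀ = 0 and Q̄ = 0.
Inverse-square distance factor (a/d)² = 1.0086² = 1.017274.

Q̄ ≈ 0.00 W/m²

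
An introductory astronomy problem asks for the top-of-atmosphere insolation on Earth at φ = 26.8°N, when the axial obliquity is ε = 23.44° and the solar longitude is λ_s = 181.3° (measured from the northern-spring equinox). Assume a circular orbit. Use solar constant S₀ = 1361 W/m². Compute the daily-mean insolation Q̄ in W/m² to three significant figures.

Q̄ ≈ 384 W/m²

Solar declination: sin δ = sin ε · sin λ_s = sin 23.44° × sin 181.3° = -0.00902, so δ = -0.517°.
cos H₀ = −tan(+26.8°) tan(-0.517°) = 0.0046, H₀ = 1.5662 rad.
Bracket: H₀ sin φ sin δ + cos φ cos δ sin H₀ = 1.5662×0.45088×-0.00902 + 0.89259×0.99996×0.99999 = -0.006370 + 0.892545 = 0.886175.
Q̄ = (S₀/π) × [bracket] = (1361/π) × 0.886175 = 383.9 W/m².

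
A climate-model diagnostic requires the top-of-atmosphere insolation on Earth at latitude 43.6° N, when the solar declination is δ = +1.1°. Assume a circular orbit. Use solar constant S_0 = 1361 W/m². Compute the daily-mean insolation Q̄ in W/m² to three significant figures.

cos h₀ = −tan(+43.6°) tan(+1.100°) = -0.0183, h₀ = 1.5891 rad.
Bracket: h₀ sin ϕ sin δ + cos ϕ cos δ sin h₀ = 1.5891×0.68962×0.01920 + 0.72417×0.99982×0.99983 = 0.021041 + 0.723917 = 0.744958.
Q̄ = (S_0/π) × [bracket] = (1361/π) × 0.744958 = 322.7 W/m².

Q̄ ≈ 323 W/m²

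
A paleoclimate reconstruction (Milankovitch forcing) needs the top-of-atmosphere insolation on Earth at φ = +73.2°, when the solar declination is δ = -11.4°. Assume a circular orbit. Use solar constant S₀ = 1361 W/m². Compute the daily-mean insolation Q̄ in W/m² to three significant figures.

Q̄ ≈ 22.5 W/m²

cos H₀ = −tan(+73.2°) tan(-11.400°) = 0.6678, H₀ = 0.8395 rad.
Bracket: H₀ sin φ sin δ + cos φ cos δ sin H₀ = 0.8395×0.95732×-0.19766 + 0.28903×0.98027×0.74430 = -0.158853 + 0.210881 = 0.052028.
Q̄ = (S₀/π) × [bracket] = (1361/π) × 0.052028 = 22.54 W/m².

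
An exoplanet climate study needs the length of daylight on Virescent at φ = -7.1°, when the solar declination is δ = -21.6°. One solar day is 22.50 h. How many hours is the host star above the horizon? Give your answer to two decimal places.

11.60 h

cos H₀ = −tan φ · tan δ = −tan(-7.1°) × tan(-21.600°) = -0.0493, so H₀ = 1.6201 rad = 92.83°.
Daylight = 2H₀/(2π) × 22.50 h = (1.6201/π) × 22.50 = 11.60 h.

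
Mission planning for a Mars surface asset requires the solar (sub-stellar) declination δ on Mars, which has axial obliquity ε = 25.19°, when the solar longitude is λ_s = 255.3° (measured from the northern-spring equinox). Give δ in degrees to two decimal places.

δ = -24.31°

sin δ = sin ε · sin λ_s = sin 25.19° × sin 255.3° = -0.411690.
δ = arcsin(-0.411690) = -24.31°.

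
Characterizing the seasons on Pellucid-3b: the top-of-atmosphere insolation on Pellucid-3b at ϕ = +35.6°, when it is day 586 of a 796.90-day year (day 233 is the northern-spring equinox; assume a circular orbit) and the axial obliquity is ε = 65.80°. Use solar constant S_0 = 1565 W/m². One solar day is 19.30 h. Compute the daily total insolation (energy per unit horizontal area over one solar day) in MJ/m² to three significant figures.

37.6 MJ/m²

Solar longitude: L_s = 360° × (586 − 233)/796.90 = 159.468°.
sin δ = sin 65.80° × sin 159.468° = 0.31991, so δ = +18.657°.
cos h₀ = −tan(+35.6°) tan(+18.657°) = -0.2417, h₀ = 1.8150 rad.
Bracket: h₀ sin ϕ sin δ + cos ϕ cos δ sin h₀ = 1.8150×0.58212×0.31991 + 0.81310×0.94745×0.97034 = 0.338000 + 0.747522 = 1.085522.
Q̄ = (S_0/π) × [bracket] = (1565/π) × 1.085522 = 540.76 W/m².
Daily total = Q̄ × 19.30 h × 3600 s/h = 540.76 × 19.30 × 3600 / 10⁶ = 37.57 MJ/m².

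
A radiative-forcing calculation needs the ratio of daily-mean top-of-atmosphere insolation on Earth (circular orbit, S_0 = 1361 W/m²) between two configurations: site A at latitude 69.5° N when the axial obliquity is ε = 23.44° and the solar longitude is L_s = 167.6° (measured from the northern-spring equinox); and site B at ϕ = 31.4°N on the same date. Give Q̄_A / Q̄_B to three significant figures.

— Configuration A (ϕ=+69.5°):
Solar declination: sin δ = sin ε · sin L_s = sin 23.44° × sin 167.6° = 0.08542, so δ = +4.900°.
cos h₀ = −tan(+69.5°) tan(+4.900°) = -0.2293, h₀ = 1.8022 rad.
Bracket: h₀ sin ϕ sin δ + cos ϕ cos δ sin h₀ = 1.8022×0.93667×0.08542 + 0.35021×0.99635×0.97336 = 0.144195 + 0.339636 = 0.483831.
Q̄ = (S_0/π) × [bracket] = (1361/π) × 0.483831 = 209.61 W/m².
— Configuration B (ϕ=+31.4°):
cos h₀ = −tan(+31.4°) tan(+4.900°) = -0.0523, h₀ = 1.6232 rad.
Bracket: h₀ sin ϕ sin δ + cos ϕ cos δ sin h₀ = 1.6232×0.52101×0.08542 + 0.85355×0.99635×0.99863 = 0.072240 + 0.849269 = 0.921509.
Q̄ = (S_0/π) × [bracket] = (1361/π) × 0.921509 = 399.22 W/m².
Ratio Q̄_A / Q̄_B = 209.61 / 399.22 = 0.5250.

Q̄_A / Q̄_B ≈ 0.525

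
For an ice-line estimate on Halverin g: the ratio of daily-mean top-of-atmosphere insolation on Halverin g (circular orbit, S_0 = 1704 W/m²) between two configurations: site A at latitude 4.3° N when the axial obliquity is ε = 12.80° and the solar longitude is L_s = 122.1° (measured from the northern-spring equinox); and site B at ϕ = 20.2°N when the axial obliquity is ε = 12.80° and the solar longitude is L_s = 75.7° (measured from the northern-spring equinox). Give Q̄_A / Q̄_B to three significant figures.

Q̄_A / Q̄_B ≈ 0.967

— Configuration A (ϕ=+4.3°):
Solar declination: sin δ = sin ε · sin L_s = sin 12.80° × sin 122.1° = 0.18768, so δ = +10.817°.
cos h₀ = −tan(+4.3°) tan(+10.817°) = -0.0144, h₀ = 1.5852 rad.
Bracket: h₀ sin ϕ sin δ + cos ϕ cos δ sin h₀ = 1.5852×0.07498×0.18768 + 0.99719×0.98223×0.99990 = 0.022307 + 0.979372 = 1.001679.
Q̄ = (S_0/π) × [bracket] = (1704/π) × 1.001679 = 543.31 W/m².
— Configuration B (ϕ=+20.2°):
Solar declination: sin δ = sin ε · sin L_s = sin 12.80° × sin 75.7° = 0.21468, so δ = +12.397°.
cos h₀ = −tan(+20.2°) tan(+12.397°) = -0.0809, h₀ = 1.6518 rad.
Bracket: h₀ sin ϕ sin δ + cos ϕ cos δ sin h₀ = 1.6518×0.34530×0.21468 + 0.93849×0.97668×0.99672 = 0.122446 + 0.913598 = 1.036044.
Q̄ = (S_0/π) × [bracket] = (1704/π) × 1.036044 = 561.95 W/m².
Ratio Q̄_A / Q̄_B = 543.31 / 561.95 = 0.9668.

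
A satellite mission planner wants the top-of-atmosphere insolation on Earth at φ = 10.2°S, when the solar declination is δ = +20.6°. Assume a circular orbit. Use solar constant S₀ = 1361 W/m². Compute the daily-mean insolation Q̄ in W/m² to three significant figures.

Q̄ ≈ 358 W/m²

cos H₀ = −tan(-10.2°) tan(+20.600°) = 0.0676, H₀ = 1.5031 rad.
Bracket: H₀ sin φ sin δ + cos φ cos δ sin H₀ = 1.5031×-0.17708×0.35184 + 0.98420×0.93606×0.99771 = -0.093649 + 0.919161 = 0.825512.
Q̄ = (S₀/π) × [bracket] = (1361/π) × 0.825512 = 357.6 W/m².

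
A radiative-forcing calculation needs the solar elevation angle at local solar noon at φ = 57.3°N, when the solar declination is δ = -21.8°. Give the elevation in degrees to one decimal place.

10.9°

At local noon the hour angle is zero, so the zenith angle equals |φ − δ| = |+57.3° − (-21.800°)| = 79.100°.
Elevation = 90° − 79.100° = 10.9°.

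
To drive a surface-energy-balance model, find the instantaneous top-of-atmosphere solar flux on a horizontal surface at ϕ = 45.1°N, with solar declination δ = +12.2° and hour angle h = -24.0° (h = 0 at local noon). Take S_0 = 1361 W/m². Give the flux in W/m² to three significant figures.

1.06e+03 W/m²

cos θ_z = sin ϕ sin δ + cos ϕ cos δ cos h = 0.149690 + 0.630283 = 0.779973.
Flux = S_0 · cos θ_z = 1361 × 0.779973 = 1062 W/m².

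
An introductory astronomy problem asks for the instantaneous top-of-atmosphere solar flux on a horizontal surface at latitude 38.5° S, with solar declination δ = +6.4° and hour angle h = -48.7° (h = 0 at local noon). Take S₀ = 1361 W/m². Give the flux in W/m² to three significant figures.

cos θ_z = sin φ sin δ + cos φ cos δ cos h = -0.069391 + 0.513304 = 0.443913.
Flux = S₀ · cos θ_z = 1361 × 0.443913 = 604.2 W/m².

604 W/m²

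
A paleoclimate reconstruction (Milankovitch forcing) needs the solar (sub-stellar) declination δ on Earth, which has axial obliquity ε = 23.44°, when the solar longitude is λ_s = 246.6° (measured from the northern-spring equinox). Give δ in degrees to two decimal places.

sin δ = sin ε · sin λ_s = sin 23.44° × sin 246.6° = -0.365072.
δ = arcsin(-0.365072) = -21.41°.

δ = -21.41°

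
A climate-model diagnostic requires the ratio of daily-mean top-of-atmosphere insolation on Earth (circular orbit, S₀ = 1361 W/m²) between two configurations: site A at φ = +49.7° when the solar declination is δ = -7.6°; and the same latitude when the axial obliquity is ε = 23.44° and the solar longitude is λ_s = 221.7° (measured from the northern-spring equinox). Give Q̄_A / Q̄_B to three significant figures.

— Configuration A (φ=+49.7°):
cos H₀ = −tan(+49.7°) tan(-7.600°) = 0.1573, H₀ = 1.4128 rad.
Bracket: H₀ sin φ sin δ + cos φ cos δ sin H₀ = 1.4128×0.76267×-0.13226 + 0.64679×0.99122×0.98755 = -0.142510 + 0.633129 = 0.490619.
Q̄ = (S₀/π) × [bracket] = (1361/π) × 0.490619 = 212.55 W/m².
— Configuration B (φ=+49.7°):
Solar declination: sin δ = sin ε · sin λ_s = sin 23.44° × sin 221.7° = -0.26462, so δ = -15.344°.
cos H₀ = −tan(+49.7°) tan(-15.344°) = 0.3236, H₀ = 1.2413 rad.
Bracket: H₀ sin φ sin δ + cos φ cos δ sin H₀ = 1.2413×0.76267×-0.26462 + 0.64679×0.96435×0.94621 = -0.250516 + 0.590181 = 0.339665.
Q̄ = (S₀/π) × [bracket] = (1361/π) × 0.339665 = 147.15 W/m².
Ratio Q̄_A / Q̄_B = 212.55 / 147.15 = 1.444.

Q̄_A / Q̄_B ≈ 1.44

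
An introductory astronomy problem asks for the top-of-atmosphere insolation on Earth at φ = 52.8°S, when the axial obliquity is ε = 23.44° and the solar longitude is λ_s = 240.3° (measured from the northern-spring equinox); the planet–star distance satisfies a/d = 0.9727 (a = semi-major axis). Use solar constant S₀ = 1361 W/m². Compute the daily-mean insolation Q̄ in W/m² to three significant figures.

Solar declination: sin δ = sin ε · sin λ_s = sin 23.44° × sin 240.3° = -0.34553, so δ = -20.214°.
cos H₀ = −tan(-52.8°) tan(-20.214°) = -0.4851, H₀ = 2.0773 rad.
Bracket: H₀ sin φ sin δ + cos φ cos δ sin H₀ = 2.0773×-0.79653×-0.34553 + 0.60460×0.93841×0.87446 = 0.571725 + 0.496136 = 1.067861.
Inverse-square distance factor (a/d)² = 0.9727² = 0.946145.
Q̄ = (S₀/π) × 0.946145 × [bracket] = (1361/π) × 0.946145 × 1.067861 = 437.7 W/m².

Q̄ ≈ 438 W/m²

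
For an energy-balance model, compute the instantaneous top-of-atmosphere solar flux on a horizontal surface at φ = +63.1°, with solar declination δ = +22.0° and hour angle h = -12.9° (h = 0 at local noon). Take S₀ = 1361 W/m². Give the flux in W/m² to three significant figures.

cos θ_z = sin φ sin δ + cos φ cos δ cos h = 0.334073 + 0.408903 = 0.742976.
Flux = S₀ · cos θ_z = 1361 × 0.742976 = 1011 W/m².

1.01e+03 W/m²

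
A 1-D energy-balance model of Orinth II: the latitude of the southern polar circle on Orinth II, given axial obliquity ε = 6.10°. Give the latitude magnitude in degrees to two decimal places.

The polar circle is the lowest latitude that experiences at least one full rotation of continuous darkness at the northern-summer solstice; it lies at |φ| = 90° − ε = 90° − 6.10° = 83.90°.

83.90°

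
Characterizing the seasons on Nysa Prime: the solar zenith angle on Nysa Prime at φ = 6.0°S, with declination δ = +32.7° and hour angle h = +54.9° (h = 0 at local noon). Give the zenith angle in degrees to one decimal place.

θ_z = 64.9°

cos θ_z = sin φ sin δ + cos φ cos δ cos h = -0.056470 + 0.481222 = 0.424752.
θ_z = arccos(0.424752) = 64.9°.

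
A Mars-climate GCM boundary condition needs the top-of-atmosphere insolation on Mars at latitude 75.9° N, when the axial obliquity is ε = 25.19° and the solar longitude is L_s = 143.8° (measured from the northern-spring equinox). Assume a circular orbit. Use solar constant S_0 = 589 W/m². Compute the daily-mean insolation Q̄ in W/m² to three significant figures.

Solar declination: sin δ = sin ε · sin L_s = sin 25.19° × sin 143.8° = 0.25137, so δ = +14.559°.
cos h₀ = −tan(+75.9°) tan(+14.559°) = -1.0340 ≤ −1 ⇒ polar day, h₀ = π.
Bracket: h₀ sin ϕ sin δ + cos ϕ cos δ sin h₀ = 3.1416×0.96987×0.25137 + 0.24362×0.96789×0.00000 = 0.765910 + 0.000000 = 0.765910.
Q̄ = (S_0/π) × [bracket] = (589/π) × 0.765910 = 143.6 W/m².

Q̄ ≈ 144 W/m²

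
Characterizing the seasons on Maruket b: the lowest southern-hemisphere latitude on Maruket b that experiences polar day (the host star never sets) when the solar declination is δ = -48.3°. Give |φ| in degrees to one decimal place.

|φ| = 41.7°

Polar day requires cos H₀ = −tan φ tan δ ≤ −1, i.e. tan φ tan δ ≥ 1.
The boundary is |tan φ| · |tan δ| = 1, so |φ| = 90° − |δ| = 90° − 48.3° = 41.7° in the southern hemisphere.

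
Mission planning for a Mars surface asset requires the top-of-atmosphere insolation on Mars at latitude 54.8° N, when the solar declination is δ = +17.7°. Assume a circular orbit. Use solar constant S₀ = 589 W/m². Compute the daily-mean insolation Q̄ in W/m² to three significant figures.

Q̄ ≈ 187 W/m²

cos H₀ = −tan(+54.8°) tan(+17.700°) = -0.4524, H₀ = 2.0403 rad.
Bracket: H₀ sin φ sin δ + cos φ cos δ sin H₀ = 2.0403×0.81714×0.30403 + 0.57643×0.95266×0.89181 = 0.506882 + 0.489730 = 0.996612.
Q̄ = (S₀/π) × [bracket] = (589/π) × 0.996612 = 186.8 W/m².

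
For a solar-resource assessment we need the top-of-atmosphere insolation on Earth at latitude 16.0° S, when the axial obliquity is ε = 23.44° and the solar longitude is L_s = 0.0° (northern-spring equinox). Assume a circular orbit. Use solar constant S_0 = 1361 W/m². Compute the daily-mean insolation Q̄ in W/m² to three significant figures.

Solar declination: sin δ = sin ε · sin L_s = sin 23.44° × sin 0.0° = 0.00000, so δ = +0.000°.
cos h₀ = −tan(-16.0°) tan(+0.000°) = 0.0000, h₀ = 1.5708 rad.
Bracket: h₀ sin ϕ sin δ + cos ϕ cos δ sin h₀ = 1.5708×-0.27564×0.00000 + 0.96126×1.00000×1.00000 = -0.000000 + 0.961260 = 0.961260.
Q̄ = (S_0/π) × [bracket] = (1361/π) × 0.961260 = 416.4 W/m².

Q̄ ≈ 416 W/m²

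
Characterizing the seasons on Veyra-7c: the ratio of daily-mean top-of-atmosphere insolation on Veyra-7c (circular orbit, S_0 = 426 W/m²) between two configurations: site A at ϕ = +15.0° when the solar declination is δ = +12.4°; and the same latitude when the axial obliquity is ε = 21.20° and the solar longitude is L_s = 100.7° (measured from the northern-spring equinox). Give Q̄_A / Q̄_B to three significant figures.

Q̄_A / Q̄_B ≈ 0.981

— Configuration A (ϕ=+15.0°):
cos h₀ = −tan(+15.0°) tan(+12.400°) = -0.0589, h₀ = 1.6297 rad.
Bracket: h₀ sin ϕ sin δ + cos ϕ cos δ sin h₀ = 1.6297×0.25882×0.21474 + 0.96593×0.97667×0.99826 = 0.090577 + 0.941753 = 1.032330.
Q̄ = (S_0/π) × [bracket] = (426/π) × 1.032330 = 139.98 W/m².
— Configuration B (ϕ=+15.0°):
Solar declination: sin δ = sin ε · sin L_s = sin 21.20° × sin 100.7° = 0.35534, so δ = +20.814°.
cos h₀ = −tan(+15.0°) tan(+20.814°) = -0.1019, h₀ = 1.6728 rad.
Bracket: h₀ sin ϕ sin δ + cos ϕ cos δ sin h₀ = 1.6728×0.25882×0.35534 + 0.96593×0.93474×0.99480 = 0.153846 + 0.898198 = 1.052044.
Q̄ = (S_0/π) × [bracket] = (426/π) × 1.052044 = 142.66 W/m².
Ratio Q̄_A / Q̄_B = 139.98 / 142.66 = 0.9812.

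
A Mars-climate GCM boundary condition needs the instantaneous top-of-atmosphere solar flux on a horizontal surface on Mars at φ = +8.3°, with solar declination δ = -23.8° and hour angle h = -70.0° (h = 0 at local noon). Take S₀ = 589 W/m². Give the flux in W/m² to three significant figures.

148 W/m²

cos θ_z = sin φ sin δ + cos φ cos δ cos h = -0.058254 + 0.309657 = 0.251403.
Flux = S₀ · cos θ_z = 589 × 0.251403 = 148.1 W/m².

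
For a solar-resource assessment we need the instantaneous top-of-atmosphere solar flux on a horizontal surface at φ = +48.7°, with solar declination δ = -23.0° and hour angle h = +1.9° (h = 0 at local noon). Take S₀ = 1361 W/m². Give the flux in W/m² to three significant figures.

cos θ_z = sin φ sin δ + cos φ cos δ cos h = -0.293542 + 0.607201 = 0.313659.
Flux = S₀ · cos θ_z = 1361 × 0.313659 = 426.9 W/m².

427 W/m²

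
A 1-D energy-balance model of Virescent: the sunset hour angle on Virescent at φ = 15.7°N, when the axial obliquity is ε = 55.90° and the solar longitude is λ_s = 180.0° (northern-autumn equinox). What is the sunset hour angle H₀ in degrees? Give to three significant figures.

H₀ = 90.0°

Solar declination: sin δ = sin ε · sin λ_s = sin 55.90° × sin 180.0° = 0.00000, so δ = +0.000°.
cos H₀ = −tan φ · tan δ = −tan(+15.7°) × tan(+0.000°) = -0.0000, so H₀ = 1.5708 rad = 90.00°.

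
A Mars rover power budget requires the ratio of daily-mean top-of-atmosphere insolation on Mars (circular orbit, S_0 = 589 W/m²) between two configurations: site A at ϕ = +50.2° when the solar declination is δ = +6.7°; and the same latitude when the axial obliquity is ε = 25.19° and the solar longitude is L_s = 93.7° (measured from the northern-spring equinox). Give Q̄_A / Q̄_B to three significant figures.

Q̄_A / Q̄_B ≈ 0.660

— Configuration A (ϕ=+50.2°):
cos h₀ = −tan(+50.2°) tan(+6.700°) = -0.1410, h₀ = 1.7123 rad.
Bracket: h₀ sin ϕ sin δ + cos ϕ cos δ sin h₀ = 1.7123×0.76828×0.11667 + 0.64011×0.99317×0.99001 = 0.153482 + 0.629387 = 0.782869.
Q̄ = (S_0/π) × [bracket] = (589/π) × 0.782869 = 146.78 W/m².
— Configuration B (ϕ=+50.2°):
Solar declination: sin δ = sin ε · sin L_s = sin 25.19° × sin 93.7° = 0.42473, so δ = +25.134°.
cos h₀ = −tan(+50.2°) tan(+25.134°) = -0.5631, h₀ = 2.1689 rad.
Bracket: h₀ sin ϕ sin δ + cos ϕ cos δ sin h₀ = 2.1689×0.76828×0.42473 + 0.64011×0.90532×0.82639 = 0.707737 + 0.478897 = 1.186634.
Q̄ = (S_0/π) × [bracket] = (589/π) × 1.186634 = 222.48 W/m².
Ratio Q̄_A / Q̄_B = 146.78 / 222.48 = 0.6597.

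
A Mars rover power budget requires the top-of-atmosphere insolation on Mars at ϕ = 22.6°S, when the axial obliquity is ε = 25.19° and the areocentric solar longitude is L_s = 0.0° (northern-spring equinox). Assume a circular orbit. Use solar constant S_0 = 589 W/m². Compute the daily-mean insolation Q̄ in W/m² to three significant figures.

Q̄ ≈ 173 W/m²

sin δ = sin 25.19° × sin 0.0° = 0.00000, so δ = +0.000°.
cos h₀ = −tan(-22.6°) tan(+0.000°) = 0.0000, h₀ = 1.5708 rad.
Bracket: h₀ sin ϕ sin δ + cos ϕ cos δ sin h₀ = 1.5708×-0.38430×0.00000 + 0.92321×1.00000×1.00000 = -0.000000 + 0.923210 = 0.923210.
Q̄ = (S_0/π) × [bracket] = (589/π) × 0.923210 = 173.1 W/m².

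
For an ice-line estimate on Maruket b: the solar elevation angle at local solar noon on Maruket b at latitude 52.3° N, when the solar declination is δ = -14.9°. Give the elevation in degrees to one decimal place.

At local noon the hour angle is zero, so the zenith angle equals |ϕ − δ| = |+52.3° − (-14.900°)| = 67.200°.
Elevation = 90° − 67.200° = 22.8°.

22.8°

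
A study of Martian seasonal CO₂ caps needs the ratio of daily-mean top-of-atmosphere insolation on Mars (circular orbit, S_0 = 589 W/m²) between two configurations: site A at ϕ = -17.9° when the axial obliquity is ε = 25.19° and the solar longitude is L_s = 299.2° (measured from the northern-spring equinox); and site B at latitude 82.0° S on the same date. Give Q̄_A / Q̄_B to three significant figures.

Q̄_A / Q̄_B ≈ 0.926

— Configuration A (ϕ=-17.9°):
Solar declination: sin δ = sin ε · sin L_s = sin 25.19° × sin 299.2° = -0.37153, so δ = -21.810°.
cos h₀ = −tan(-17.9°) tan(-21.810°) = -0.1293, h₀ = 1.7004 rad.
Bracket: h₀ sin ϕ sin δ + cos ϕ cos δ sin h₀ = 1.7004×-0.30736×-0.37153 + 0.95159×0.92842×0.99161 = 0.194175 + 0.876063 = 1.070238.
Q̄ = (S_0/π) × [bracket] = (589/π) × 1.070238 = 200.65 W/m².
— Configuration B (ϕ=-82.0°):
cos h₀ = −tan(-82.0°) tan(-21.810°) = -2.8474 ≤ −1 ⇒ polar day, h₀ = π.
Bracket: h₀ sin ϕ sin δ + cos ϕ cos δ sin h₀ = 3.1416×-0.99027×-0.37153 + 0.13917×0.92842×0.00000 = 1.155842 + 0.000000 = 1.155842.
Q̄ = (S_0/π) × [bracket] = (589/π) × 1.155842 = 216.70 W/m².
Ratio Q̄_A / Q̄_B = 200.65 / 216.70 = 0.9259.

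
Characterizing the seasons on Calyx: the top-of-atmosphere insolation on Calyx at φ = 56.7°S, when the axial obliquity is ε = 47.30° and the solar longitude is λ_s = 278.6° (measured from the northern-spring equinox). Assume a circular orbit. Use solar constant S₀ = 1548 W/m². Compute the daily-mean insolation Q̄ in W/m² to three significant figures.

Solar declination: sin δ = sin ε · sin λ_s = sin 47.30° × sin 278.6° = -0.72665, so δ = -46.606°.
cos H₀ = −tan(-56.7°) tan(-46.606°) = -1.6102 ≤ −1 ⇒ polar day, H₀ = π.
Bracket: H₀ sin φ sin δ + cos φ cos δ sin H₀ = 3.1416×-0.83581×-0.72665 + 0.54902×0.68701×0.00000 = 1.908024 + 0.000000 = 1.908024.
Q̄ = (S₀/π) × [bracket] = (1548/π) × 1.908024 = 940.2 W/m².

Q̄ ≈ 940 W/m²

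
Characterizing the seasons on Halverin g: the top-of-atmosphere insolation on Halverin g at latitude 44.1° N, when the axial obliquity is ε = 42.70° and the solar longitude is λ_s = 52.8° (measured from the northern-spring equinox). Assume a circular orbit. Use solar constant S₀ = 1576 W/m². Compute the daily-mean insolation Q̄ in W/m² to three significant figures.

Solar declination: sin δ = sin ε · sin λ_s = sin 42.70° × sin 52.8° = 0.54017, so δ = +32.696°.
cos H₀ = −tan(+44.1°) tan(+32.696°) = -0.6220, H₀ = 2.2421 rad.
Bracket: H₀ sin φ sin δ + cos φ cos δ sin H₀ = 2.2421×0.69591×0.54017 + 0.71813×0.84155×0.78300 = 0.842827 + 0.473200 = 1.316027.
Q̄ = (S₀/π) × [bracket] = (1576/π) × 1.316027 = 660.2 W/m².

Q̄ ≈ 660 W/m²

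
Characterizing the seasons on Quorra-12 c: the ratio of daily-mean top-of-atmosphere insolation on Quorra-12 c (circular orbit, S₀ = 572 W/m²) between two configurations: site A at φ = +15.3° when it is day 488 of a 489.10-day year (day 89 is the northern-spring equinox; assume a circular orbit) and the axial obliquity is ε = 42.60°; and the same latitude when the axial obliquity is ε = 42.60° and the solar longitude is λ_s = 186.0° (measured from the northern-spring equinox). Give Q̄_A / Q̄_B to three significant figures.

Q̄_A / Q̄_B ≈ 0.555

— Configuration A (φ=+15.3°):
Solar longitude: λ_s = 360° × (488 − 89)/489.10 = 293.682°.
sin δ = sin 42.60° × sin 293.682° = -0.61987, so δ = -38.307°.
cos H₀ = −tan(+15.3°) tan(-38.307°) = 0.2161, H₀ = 1.3530 rad.
Bracket: H₀ sin φ sin δ + cos φ cos δ sin H₀ = 1.3530×0.26387×-0.61987 + 0.96456×0.78470×0.97637 = -0.221304 + 0.739005 = 0.517701.
Q̄ = (S₀/π) × [bracket] = (572/π) × 0.517701 = 94.260 W/m².
— Configuration B (φ=+15.3°):
Solar declination: sin δ = sin ε · sin λ_s = sin 42.60° × sin 186.0° = -0.07075, so δ = -4.057°.
cos H₀ = −tan(+15.3°) tan(-4.057°) = 0.0194, H₀ = 1.5514 rad.
Bracket: H₀ sin φ sin δ + cos φ cos δ sin H₀ = 1.5514×0.26387×-0.07075 + 0.96456×0.99749×0.99981 = -0.028963 + 0.961956 = 0.932993.
Q̄ = (S₀/π) × [bracket] = (572/π) × 0.932993 = 169.87 W/m².
Ratio Q̄_A / Q̄_B = 94.260 / 169.87 = 0.5549.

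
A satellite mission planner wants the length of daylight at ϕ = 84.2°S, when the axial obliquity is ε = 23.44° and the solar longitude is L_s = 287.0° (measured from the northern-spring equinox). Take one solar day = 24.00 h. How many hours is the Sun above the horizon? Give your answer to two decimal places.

Solar declination: sin δ = sin ε · sin L_s = sin 23.44° × sin 287.0° = -0.38041, so δ = -22.359°.
Sunrise equation: cos h₀ = −tan ϕ · tan δ = -4.0495 ≤ −1, so the Sun never sets (polar day) and h₀ = π.
Daylight = 2h₀/(2π) × 24.00 h = (3.1416/π) × 24.00 = 24.00 h.

24.00 h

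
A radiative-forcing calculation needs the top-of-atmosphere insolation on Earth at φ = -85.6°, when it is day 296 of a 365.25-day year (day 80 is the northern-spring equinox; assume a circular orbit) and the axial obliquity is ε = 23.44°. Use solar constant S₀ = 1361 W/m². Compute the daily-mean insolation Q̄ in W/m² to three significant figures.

Q̄ ≈ 293 W/m²

Solar longitude: λ_s = 360° × (296 − 80)/365.25 = 212.895°.
sin δ = sin 23.44° × sin 212.895° = -0.21604, so δ = -12.477°.
cos H₀ = −tan(-85.6°) tan(-12.477°) = -2.8756 ≤ −1 ⇒ polar day, H₀ = π.
Bracket: H₀ sin φ sin δ + cos φ cos δ sin H₀ = 3.1416×-0.99705×-0.21604 + 0.07672×0.97638×0.00000 = 0.676709 + 0.000000 = 0.676709.
Q̄ = (S₀/π) × [bracket] = (1361/π) × 0.676709 = 293.2 W/m².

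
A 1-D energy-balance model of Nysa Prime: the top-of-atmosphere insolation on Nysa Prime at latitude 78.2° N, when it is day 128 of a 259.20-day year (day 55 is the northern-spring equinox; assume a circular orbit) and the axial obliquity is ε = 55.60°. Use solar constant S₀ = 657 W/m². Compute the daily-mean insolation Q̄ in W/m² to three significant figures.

Solar longitude: λ_s = 360° × (128 − 55)/259.20 = 101.389°.
sin δ = sin 55.60° × sin 101.389° = 0.80887, so δ = +53.985°.
cos H₀ = −tan(+78.2°) tan(+53.985°) = -6.5848 ≤ −1 ⇒ polar day, H₀ = π.
Bracket: H₀ sin φ sin δ + cos φ cos δ sin H₀ = 3.1416×0.97887×0.80887 + 0.20450×0.58799×0.00000 = 2.487452 + 0.000000 = 2.487452.
Q̄ = (S₀/π) × [bracket] = (657/π) × 2.487452 = 520.2 W/m².

Q̄ ≈ 520 W/m²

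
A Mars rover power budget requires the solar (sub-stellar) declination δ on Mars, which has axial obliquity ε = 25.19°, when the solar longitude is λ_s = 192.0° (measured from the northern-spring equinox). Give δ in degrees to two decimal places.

δ = -5.08°

sin δ = sin ε · sin λ_s = sin 25.19° × sin 192.0° = -0.088492.
δ = arcsin(-0.088492) = -5.08°.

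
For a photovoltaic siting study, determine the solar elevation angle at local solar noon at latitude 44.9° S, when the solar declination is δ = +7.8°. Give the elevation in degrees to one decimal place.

37.3°

At local noon the hour angle is zero, so the zenith angle equals |φ − δ| = |-44.9° − (+7.800°)| = 52.700°.
Elevation = 90° − 52.700° = 37.3°.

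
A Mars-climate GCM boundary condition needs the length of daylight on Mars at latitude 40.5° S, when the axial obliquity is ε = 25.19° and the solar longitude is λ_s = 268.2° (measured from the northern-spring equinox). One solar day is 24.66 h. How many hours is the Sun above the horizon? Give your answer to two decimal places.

15.57 h

Solar declination: sin δ = sin ε · sin λ_s = sin 25.19° × sin 268.2° = -0.42541, so δ = -25.177°.
cos H₀ = −tan φ · tan δ = −tan(-40.5°) × tan(-25.177°) = -0.4015, so H₀ = 1.9839 rad = 113.67°.
Daylight = 2H₀/(2π) × 24.66 h = (1.9839/π) × 24.66 = 15.57 h.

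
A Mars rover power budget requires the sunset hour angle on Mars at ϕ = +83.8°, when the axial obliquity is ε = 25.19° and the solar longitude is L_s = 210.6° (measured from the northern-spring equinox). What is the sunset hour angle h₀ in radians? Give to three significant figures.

Solar declination: sin δ = sin ε · sin L_s = sin 25.19° × sin 210.6° = -0.21666, so δ = -12.513°.
cos h₀ = −tan ϕ · tan δ = 2.0429 ≥ 1, so the Sun never rises (polar night) and h₀ = 0.

h₀ = 0.00 rad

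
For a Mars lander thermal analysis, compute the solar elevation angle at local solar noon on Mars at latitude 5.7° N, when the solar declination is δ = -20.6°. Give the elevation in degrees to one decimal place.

63.7°

At local noon the hour angle is zero, so the zenith angle equals |ϕ − δ| = |+5.7° − (-20.600°)| = 26.300°.
Elevation = 90° − 26.300° = 63.7°.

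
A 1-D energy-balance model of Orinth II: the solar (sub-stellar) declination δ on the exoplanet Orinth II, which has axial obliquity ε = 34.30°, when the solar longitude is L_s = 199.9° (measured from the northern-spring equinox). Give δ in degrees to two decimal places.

δ = -11.06°

sin δ = sin ε · sin L_s = sin 34.30° × sin 199.9° = -0.191813.
δ = arcsin(-0.191813) = -11.06°.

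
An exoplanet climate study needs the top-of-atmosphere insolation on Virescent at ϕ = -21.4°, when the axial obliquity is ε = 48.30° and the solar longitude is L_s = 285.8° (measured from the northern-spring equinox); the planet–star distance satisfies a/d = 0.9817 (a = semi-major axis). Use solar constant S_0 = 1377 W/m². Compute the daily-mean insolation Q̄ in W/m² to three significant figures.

Solar declination: sin δ = sin ε · sin L_s = sin 48.30° × sin 285.8° = -0.71843, so δ = -45.925°.
cos h₀ = −tan(-21.4°) tan(-45.925°) = -0.4048, h₀ = 1.9875 rad.
Bracket: h₀ sin ϕ sin δ + cos ϕ cos δ sin h₀ = 1.9875×-0.36488×-0.71843 + 0.93106×0.69560×0.91442 = 0.521005 + 0.592220 = 1.113225.
Inverse-square distance factor (a/d)² = 0.9817² = 0.963735.
Q̄ = (S_0/π) × 0.963735 × [bracket] = (1377/π) × 0.963735 × 1.113225 = 470.2 W/m².

Q̄ ≈ 470 W/m²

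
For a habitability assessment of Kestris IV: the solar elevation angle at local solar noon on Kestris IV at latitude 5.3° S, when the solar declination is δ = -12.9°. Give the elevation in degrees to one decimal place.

82.4°

At local noon the hour angle is zero, so the zenith angle equals |ϕ − δ| = |-5.3° − (-12.900°)| = 7.600°.
Elevation = 90° − 7.600° = 82.4°.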